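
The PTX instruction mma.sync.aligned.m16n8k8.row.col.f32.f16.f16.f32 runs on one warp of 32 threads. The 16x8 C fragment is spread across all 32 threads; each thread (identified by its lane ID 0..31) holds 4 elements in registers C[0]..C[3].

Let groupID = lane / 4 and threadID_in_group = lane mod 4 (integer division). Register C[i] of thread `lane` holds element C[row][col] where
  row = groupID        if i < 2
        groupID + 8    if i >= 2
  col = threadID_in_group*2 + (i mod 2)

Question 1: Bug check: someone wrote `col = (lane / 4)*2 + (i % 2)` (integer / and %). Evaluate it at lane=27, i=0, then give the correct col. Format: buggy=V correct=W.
buggy=12 correct=6

`(lane / 4)*2 + (i % 2)`[27,0]->12
L=27->gid=27>>2=6, tid=27&3=3
[0]->row 6+0=6  col 3·2+0=6
col: 12 vs 6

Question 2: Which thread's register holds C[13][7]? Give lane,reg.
23,3

r=13→G=5,rhi=1  c=7→T=3,p=1
L=5*4+3=23  i=1*2+1=3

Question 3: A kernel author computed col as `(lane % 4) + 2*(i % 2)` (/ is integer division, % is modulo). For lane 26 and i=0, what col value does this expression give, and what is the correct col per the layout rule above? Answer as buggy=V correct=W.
buggy=2 correct=4

`(lane % 4) + 2*(i % 2)`[26,0]->2
lane 26: gid=6 (26/4), tid=2 (26%4)
i=0: r=6+0=6, c=2*2+0=4
col: 2 vs 4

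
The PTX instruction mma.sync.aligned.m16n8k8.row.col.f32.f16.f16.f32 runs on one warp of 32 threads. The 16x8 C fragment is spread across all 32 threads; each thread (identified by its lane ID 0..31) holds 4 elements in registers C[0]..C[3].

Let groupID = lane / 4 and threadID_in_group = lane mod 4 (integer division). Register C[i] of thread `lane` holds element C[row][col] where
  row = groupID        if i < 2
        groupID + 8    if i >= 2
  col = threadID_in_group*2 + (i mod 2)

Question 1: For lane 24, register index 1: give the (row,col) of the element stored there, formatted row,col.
6,1

lane 24⇒24/4=6, 24 mod 4=0
i=1  r:6+0⇒6  c:2·0+1⇒1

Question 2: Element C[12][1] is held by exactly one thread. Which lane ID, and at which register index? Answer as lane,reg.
r=12⇒gr=4,Rb=1  c=1⇒th=0,odd=1
L=4*4+0=16  i=1*2+1=3

16,3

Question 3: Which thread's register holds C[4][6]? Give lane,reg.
r:4=>grp=4,rB=0  c:6=>tig=3,lo=0
L=4*4+3=19  i=0*2+0=0

19,0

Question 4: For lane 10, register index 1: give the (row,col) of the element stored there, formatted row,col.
2,5

L=10=>grp=10>>2=2, tig=10&3=2
[1]=>row 2+0=2  col 2·2+1=5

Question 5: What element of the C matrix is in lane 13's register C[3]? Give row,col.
11,3

lane 13→13/4=3, 13 mod 4=1
i=3  r:3+8→11  c:2·1+1→3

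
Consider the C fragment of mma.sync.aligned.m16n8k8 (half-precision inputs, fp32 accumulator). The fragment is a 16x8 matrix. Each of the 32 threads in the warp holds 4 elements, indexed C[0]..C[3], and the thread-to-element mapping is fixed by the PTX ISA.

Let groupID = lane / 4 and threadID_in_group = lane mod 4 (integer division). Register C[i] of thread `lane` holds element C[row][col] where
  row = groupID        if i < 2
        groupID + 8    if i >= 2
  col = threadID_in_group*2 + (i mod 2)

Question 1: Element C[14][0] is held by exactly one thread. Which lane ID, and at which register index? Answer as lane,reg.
r: 14->gid=6,r8=1  c: 0->tid=0,i&1=0
L=6*4+0=24  i=1*2+0=2

24,2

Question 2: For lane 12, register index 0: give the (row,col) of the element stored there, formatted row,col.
3,0

L=12->gid=12>>2=3, tid=12&3=0
[0]->row 3+0=3  col 0·2+0=0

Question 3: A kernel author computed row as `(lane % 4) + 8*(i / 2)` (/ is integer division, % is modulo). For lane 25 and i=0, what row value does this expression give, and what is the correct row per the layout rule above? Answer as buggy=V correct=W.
buggy=1 correct=6

`(lane % 4) + 8*(i / 2)`[25,0]⇒1
L=25⇒gr=25>>2=6, th=25&3=1
[0]⇒row 6+0=6  col 1·2+0=2
row: 1 vs 6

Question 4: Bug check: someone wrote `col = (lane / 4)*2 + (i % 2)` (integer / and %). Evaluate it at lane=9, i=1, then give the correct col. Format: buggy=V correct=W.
`(lane / 4)*2 + (i % 2)`[9,1]→5
9: G=2,T=1
[1] (2+0,1*2+1) = (2,3)
col: 5 vs 3

buggy=5 correct=3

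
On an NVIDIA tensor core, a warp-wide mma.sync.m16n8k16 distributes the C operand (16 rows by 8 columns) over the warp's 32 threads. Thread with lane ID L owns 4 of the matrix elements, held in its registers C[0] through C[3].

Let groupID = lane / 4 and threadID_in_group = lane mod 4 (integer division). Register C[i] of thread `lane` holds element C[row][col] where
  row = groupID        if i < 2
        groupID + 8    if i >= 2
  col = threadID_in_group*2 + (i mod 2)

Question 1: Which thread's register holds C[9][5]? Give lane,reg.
6,3

r: 9->gid=1,r8=1  c: 5->tid=2,i&1=1
L=1*4+2=6  i=1*2+1=3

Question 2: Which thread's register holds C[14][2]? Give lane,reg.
r: 14->gid=6,r8=1  c: 2->tid=1,i&1=0
L=6*4+1=25  i=1*2+0=2

25,2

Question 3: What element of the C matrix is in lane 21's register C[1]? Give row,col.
5,3

21: g=5,t=1
[1] (5+0,1*2+1) = (5,3)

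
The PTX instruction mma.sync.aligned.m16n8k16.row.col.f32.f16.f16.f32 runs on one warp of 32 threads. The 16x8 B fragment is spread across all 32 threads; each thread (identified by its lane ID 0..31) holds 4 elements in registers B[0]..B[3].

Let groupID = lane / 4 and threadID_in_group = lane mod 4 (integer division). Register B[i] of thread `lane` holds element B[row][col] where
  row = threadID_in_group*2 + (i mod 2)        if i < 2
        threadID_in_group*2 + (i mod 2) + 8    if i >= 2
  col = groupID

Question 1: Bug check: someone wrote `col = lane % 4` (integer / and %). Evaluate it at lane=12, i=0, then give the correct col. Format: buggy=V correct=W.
buggy=0 correct=3

`lane % 4`[12,0]->0
lane 12->12/4=3, 12 mod 4=0
i=0  r:2·0+0+0->0  c:3
col: 0 vs 3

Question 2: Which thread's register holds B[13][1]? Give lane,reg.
c=1->g=1  r=13->rb=1,t=2,b0=1
L=1*4+2=6  i=1*2+1=3

6,3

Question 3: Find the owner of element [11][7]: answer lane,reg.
29,3

c:7=>grp=7  r:11=>rB=1,tig=1,lo=1
L=7*4+1=29  i=1*2+1=3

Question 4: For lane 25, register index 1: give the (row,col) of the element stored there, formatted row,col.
lane 25: grp=6 (25/4), tig=1 (25%4)
i=1: r=1*2+1+0=3, c=grp=6

3,6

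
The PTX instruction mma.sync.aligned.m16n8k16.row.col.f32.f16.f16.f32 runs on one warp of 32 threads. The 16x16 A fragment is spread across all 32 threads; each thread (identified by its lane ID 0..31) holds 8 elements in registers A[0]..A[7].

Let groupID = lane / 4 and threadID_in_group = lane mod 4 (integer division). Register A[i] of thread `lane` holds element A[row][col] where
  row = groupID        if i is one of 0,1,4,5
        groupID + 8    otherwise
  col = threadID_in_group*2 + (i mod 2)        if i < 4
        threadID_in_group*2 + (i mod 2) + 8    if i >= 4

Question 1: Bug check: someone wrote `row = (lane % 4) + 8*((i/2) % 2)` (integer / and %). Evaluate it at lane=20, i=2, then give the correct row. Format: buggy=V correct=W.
buggy=8 correct=13

`(lane % 4) + 8*((i/2) % 2)`[20,2]=>8
L=20=>grp=20>>2=5, tig=20&3=0
[2]=>row 5+8=13  col 0·2+0+0=0
row: 8 vs 13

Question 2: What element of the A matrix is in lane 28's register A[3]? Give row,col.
15,1

lane 28: gr=7 (28/4), th=0 (28%4)
i=3: r=7+8=15, c=0*2+1+0=1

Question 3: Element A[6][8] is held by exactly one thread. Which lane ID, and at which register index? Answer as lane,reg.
r=6⇒gr=6,Rb=0  c=8⇒Cb=1,th=0,odd=0
L=6*4+0=24  i=1*4+0*2+0=4

24,4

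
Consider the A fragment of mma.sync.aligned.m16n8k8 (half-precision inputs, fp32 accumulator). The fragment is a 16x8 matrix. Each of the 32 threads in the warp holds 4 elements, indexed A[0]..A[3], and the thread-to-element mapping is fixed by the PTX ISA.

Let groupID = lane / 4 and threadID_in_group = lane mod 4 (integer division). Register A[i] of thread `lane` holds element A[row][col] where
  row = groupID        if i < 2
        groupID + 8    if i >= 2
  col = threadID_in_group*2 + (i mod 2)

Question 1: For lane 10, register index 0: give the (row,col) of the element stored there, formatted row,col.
2,4

lane 10: grp=2 (10/4), tig=2 (10%4)
i=0: r=2+0=2, c=2*2+0=4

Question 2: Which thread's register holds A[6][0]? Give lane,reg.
24,0

r=6->g=6,rb=0  c=0->t=0,b0=0
L=6*4+0=24  i=0*2+0=0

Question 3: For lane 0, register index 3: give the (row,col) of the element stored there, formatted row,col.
0: G=0,T=0
[3] (0+8,0*2+1) = (8,1)

8,1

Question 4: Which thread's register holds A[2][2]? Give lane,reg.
r=2→G=2,rhi=0  c=2→T=1,p=0
L=2*4+1=9  i=0*2+0=0

9,0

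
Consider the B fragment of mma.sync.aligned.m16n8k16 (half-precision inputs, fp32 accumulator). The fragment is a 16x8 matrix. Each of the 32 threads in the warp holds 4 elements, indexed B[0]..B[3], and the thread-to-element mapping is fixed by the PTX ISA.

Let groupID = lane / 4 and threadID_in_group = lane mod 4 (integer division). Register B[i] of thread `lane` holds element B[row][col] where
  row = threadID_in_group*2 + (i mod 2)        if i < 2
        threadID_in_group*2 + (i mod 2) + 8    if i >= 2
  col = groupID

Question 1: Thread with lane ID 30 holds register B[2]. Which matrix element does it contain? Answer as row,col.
30: gr=7,th=2
[2] (2*2+0+8,7) = (12,7)

12,7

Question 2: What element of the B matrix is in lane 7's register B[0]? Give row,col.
7: grp=1,tig=3
[0] (3*2+0+0,1) = (6,1)

6,1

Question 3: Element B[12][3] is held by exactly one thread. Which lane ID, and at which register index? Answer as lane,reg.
c=3⇒gr=3  r=12⇒Rb=1,th=2,odd=0
L=3*4+2=14  i=1*2+0=2

14,2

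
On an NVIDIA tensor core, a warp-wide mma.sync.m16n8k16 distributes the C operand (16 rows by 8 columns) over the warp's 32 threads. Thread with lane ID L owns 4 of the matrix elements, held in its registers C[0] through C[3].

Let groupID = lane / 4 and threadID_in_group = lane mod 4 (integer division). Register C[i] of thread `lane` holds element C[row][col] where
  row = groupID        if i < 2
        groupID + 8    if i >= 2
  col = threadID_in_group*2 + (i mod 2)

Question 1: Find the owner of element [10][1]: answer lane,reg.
8,3

r=10→G=2,rhi=1  c=1→T=0,p=1
L=2*4+0=8  i=1*2+1=3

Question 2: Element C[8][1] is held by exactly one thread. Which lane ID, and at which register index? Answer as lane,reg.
r=8->g=0,rb=1  c=1->t=0,b0=1
L=0*4+0=0  i=1*2+1=3

0,3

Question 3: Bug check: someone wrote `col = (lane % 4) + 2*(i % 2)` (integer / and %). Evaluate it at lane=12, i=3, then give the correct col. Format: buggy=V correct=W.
buggy=2 correct=1

`(lane % 4) + 2*(i % 2)`[12,3]⇒2
lane 12⇒12/4=3, 12 mod 4=0
i=3  r:3+8⇒11  c:2·0+1⇒1
col: 2 vs 1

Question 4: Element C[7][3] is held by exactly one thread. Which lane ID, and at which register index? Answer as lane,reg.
29,1

r=7→G=7,rhi=0  c=3→T=1,p=1
L=7*4+1=29  i=0*2+1=1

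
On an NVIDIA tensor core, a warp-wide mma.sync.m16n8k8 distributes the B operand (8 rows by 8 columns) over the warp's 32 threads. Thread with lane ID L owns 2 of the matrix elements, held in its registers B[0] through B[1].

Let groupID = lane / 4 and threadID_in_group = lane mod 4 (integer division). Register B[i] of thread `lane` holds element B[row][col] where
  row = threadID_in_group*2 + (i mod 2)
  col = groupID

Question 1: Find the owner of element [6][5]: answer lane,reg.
23,0

c=5->g=5  r=6->t=3,b0=0
L=5*4+3=23  i=0=0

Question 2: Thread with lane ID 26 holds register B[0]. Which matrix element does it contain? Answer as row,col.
26: g=6,t=2
[0] (2*2+0,6) = (4,6)

4,6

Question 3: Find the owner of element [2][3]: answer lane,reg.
c:3=>grp=3  r:2=>tig=1,lo=0
L=3*4+1=13  i=0=0

13,0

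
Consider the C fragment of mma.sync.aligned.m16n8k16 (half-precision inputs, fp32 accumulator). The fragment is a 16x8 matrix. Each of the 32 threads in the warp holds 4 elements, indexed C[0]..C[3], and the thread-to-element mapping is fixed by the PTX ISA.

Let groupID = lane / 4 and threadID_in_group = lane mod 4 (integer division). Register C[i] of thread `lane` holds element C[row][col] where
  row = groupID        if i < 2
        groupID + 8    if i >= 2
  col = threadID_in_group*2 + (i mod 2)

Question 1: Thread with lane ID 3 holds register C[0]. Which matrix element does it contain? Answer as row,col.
L=3⇒gr=3>>2=0, th=3&3=3
[0]⇒row 0+0=0  col 3·2+0=6

0,6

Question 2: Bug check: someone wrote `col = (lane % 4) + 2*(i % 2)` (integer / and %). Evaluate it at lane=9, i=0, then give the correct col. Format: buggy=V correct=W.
buggy=1 correct=2

`(lane % 4) + 2*(i % 2)`[9,0]→1
lane 9→9/4=2, 9 mod 4=1
i=0  r:2+0→2  c:2·1+0→2
col: 1 vs 2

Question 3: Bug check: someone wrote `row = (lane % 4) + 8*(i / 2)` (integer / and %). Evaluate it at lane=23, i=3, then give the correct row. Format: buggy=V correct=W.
`(lane % 4) + 8*(i / 2)`[23,3]⇒11
lane 23⇒23/4=5, 23 mod 4=3
i=3  r:5+8⇒13  c:2·3+1⇒7
row: 11 vs 13

buggy=11 correct=13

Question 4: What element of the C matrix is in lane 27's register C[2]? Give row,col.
14,6

lane 27: gr=6 (27/4), th=3 (27%4)
i=2: r=6+8=14, c=3*2+0=6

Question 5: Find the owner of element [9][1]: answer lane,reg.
4,3

r=9⇒gr=1,Rb=1  c=1⇒th=0,odd=1
L=1*4+0=4  i=1*2+1=3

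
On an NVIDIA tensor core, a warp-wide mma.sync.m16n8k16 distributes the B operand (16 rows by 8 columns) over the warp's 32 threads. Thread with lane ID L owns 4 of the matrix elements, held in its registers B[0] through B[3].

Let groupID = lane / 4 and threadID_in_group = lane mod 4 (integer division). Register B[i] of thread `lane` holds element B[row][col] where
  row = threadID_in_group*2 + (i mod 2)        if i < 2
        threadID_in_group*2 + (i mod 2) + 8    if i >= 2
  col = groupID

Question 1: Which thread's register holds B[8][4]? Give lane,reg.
16,2

c=4⇒gr=4  r=8⇒Rb=1,th=0,odd=0
L=4*4+0=16  i=1*2+0=2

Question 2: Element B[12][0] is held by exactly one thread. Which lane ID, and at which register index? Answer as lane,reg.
2,2

c=0→G=0  r=12→rhi=1,T=2,p=0
L=0*4+2=2  i=1*2+0=2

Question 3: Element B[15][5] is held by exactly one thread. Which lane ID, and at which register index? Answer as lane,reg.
c=5->g=5  r=15->rb=1,t=3,b0=1
L=5*4+3=23  i=1*2+1=3

23,3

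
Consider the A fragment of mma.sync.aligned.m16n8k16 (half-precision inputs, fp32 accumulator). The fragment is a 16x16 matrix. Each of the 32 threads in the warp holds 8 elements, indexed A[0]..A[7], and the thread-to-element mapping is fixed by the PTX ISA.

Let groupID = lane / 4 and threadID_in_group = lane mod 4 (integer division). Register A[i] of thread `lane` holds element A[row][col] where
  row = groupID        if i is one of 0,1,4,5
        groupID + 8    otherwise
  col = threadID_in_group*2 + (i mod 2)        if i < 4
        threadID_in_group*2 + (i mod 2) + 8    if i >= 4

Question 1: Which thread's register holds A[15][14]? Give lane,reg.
r=15⇒gr=7,Rb=1  c=14⇒Cb=1,th=3,odd=0
L=7*4+3=31  i=1*4+1*2+0=6

31,6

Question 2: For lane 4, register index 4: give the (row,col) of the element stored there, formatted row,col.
lane 4->4/4=1, 4 mod 4=0
i=4  r:1+0->1  c:2·0+0+8->8

1,8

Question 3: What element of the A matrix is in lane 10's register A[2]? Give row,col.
10,4

10: gid=2,tid=2
[2] (2+8,2*2+0+0) = (10,4)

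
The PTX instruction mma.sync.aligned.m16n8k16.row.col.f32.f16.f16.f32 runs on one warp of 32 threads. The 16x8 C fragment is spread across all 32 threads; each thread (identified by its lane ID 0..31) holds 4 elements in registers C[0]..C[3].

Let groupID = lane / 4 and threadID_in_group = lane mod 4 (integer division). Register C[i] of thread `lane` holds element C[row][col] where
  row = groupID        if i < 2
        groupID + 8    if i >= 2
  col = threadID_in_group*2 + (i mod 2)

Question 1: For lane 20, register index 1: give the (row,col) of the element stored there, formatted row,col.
5,1

L=20->g=20>>2=5, t=20&3=0
[1]->row 5+0=5  col 0·2+1=1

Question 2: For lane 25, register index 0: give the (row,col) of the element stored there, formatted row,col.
6,2

lane 25⇒25/4=6, 25 mod 4=1
i=0  r:6+0⇒6  c:2·1+0⇒2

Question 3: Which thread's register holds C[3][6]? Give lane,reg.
15,0

r:3=>grp=3,rB=0  c:6=>tig=3,lo=0
L=3*4+3=15  i=0*2+0=0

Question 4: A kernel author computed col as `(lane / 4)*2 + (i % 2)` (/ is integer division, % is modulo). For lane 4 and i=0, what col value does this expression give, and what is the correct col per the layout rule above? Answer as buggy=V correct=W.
buggy=2 correct=0

`(lane / 4)*2 + (i % 2)`[4,0]->2
L=4->gid=4>>2=1, tid=4&3=0
[0]->row 1+0=1  col 0·2+0=0
col: 2 vs 0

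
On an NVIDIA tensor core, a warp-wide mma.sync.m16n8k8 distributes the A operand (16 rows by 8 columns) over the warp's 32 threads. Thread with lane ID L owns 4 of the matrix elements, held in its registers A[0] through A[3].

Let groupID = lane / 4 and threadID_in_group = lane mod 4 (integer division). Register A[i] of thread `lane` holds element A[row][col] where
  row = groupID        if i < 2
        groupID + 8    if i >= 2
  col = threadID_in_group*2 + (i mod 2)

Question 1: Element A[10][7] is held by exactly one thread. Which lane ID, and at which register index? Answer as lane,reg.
11,3

r=10⇒gr=2,Rb=1  c=7⇒th=3,odd=1
L=2*4+3=11  i=1*2+1=3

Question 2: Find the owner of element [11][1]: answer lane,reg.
r=11->g=3,rb=1  c=1->t=0,b0=1
L=3*4+0=12  i=1*2+1=3

12,3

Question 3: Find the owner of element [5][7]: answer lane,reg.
r=5⇒gr=5,Rb=0  c=7⇒th=3,odd=1
L=5*4+3=23  i=0*2+1=1

23,1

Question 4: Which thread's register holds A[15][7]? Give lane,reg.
r=15->g=7,rb=1  c=7->t=3,b0=1
L=7*4+3=31  i=1*2+1=3

31,3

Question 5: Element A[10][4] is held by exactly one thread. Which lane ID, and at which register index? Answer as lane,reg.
10,2

r:10=>grp=2,rB=1  c:4=>tig=2,lo=0
L=2*4+2=10  i=1*2+0=2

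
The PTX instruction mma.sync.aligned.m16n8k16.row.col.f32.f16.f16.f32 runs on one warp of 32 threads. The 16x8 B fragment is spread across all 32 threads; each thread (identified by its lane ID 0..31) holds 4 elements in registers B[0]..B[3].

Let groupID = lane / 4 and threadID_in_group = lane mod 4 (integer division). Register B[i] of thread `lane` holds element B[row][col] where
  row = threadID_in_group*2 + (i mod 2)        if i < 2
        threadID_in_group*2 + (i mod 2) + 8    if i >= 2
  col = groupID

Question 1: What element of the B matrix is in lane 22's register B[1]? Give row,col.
5,5

lane 22: G=5 (22/4), T=2 (22%4)
i=1: r=2*2+1+0=5, c=G=5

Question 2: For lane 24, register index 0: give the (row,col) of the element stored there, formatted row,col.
0,6

24: gr=6,th=0
[0] (0*2+0+0,6) = (0,6)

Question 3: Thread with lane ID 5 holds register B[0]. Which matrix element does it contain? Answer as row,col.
5: grp=1,tig=1
[0] (1*2+0+0,1) = (2,1)

2,1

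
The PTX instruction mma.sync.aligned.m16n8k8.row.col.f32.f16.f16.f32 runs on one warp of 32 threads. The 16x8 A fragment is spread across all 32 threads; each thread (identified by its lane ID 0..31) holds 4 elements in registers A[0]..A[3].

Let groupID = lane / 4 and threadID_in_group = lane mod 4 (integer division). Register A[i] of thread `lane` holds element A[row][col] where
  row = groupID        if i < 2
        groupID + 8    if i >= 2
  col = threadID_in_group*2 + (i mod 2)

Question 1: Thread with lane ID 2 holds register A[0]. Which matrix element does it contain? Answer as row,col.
lane 2: gid=0 (2/4), tid=2 (2%4)
i=0: r=0+0=0, c=2*2+0=4

0,4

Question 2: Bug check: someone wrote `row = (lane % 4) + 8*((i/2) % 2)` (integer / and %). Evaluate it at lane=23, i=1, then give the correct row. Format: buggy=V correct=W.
`(lane % 4) + 8*((i/2) % 2)`[23,1]⇒3
lane 23: gr=5 (23/4), th=3 (23%4)
i=1: r=5+0=5, c=3*2+1=7
row: 3 vs 5

buggy=3 correct=5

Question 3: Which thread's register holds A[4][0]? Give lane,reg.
16,0

r: 4->gid=4,r8=0  c: 0->tid=0,i&1=0
L=4*4+0=16  i=0*2+0=0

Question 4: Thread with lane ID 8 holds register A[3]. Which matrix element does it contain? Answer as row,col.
lane 8: gid=2 (8/4), tid=0 (8%4)
i=3: r=2+8=10, c=0*2+1=1

10,1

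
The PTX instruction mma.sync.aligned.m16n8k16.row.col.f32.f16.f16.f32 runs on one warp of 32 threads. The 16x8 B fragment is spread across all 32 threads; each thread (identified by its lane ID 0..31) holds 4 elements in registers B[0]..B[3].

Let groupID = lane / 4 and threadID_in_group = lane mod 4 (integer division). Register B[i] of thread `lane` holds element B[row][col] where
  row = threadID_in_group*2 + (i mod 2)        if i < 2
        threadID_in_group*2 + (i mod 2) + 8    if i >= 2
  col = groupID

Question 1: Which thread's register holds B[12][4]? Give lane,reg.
c=4⇒gr=4  r=12⇒Rb=1,th=2,odd=0
L=4*4+2=18  i=1*2+0=2

18,2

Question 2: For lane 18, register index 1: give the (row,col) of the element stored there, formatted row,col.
lane 18=>18/4=4, 18 mod 4=2
i=1  r:2·2+1+0=>5  c:4

5,4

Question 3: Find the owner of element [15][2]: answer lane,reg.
11,3

c: 2->gid=2  r: 15->r8=1,tid=3,i&1=1
L=2*4+3=11  i=1*2+1=3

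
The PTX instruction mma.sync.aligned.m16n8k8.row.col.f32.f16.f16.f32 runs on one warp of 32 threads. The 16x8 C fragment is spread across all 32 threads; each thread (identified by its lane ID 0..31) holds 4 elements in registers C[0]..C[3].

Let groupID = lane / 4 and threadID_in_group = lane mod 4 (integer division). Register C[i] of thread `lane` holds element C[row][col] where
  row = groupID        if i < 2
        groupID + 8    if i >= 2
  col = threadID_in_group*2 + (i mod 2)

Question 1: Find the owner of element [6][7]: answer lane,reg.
27,1

r: 6->gid=6,r8=0  c: 7->tid=3,i&1=1
L=6*4+3=27  i=0*2+1=1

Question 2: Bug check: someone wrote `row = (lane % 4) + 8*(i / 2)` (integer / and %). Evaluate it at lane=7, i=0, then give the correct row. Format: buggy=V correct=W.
buggy=3 correct=1

`(lane % 4) + 8*(i / 2)`[7,0]→3
L=7→G=7>>2=1, T=7&3=3
[0]→row 1+0=1  col 3·2+0=6
row: 3 vs 1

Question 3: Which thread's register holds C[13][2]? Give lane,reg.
21,2

r=13->g=5,rb=1  c=2->t=1,b0=0
L=5*4+1=21  i=1*2+0=2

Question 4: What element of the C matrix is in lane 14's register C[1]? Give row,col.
3,5

14: gr=3,th=2
[1] (3+0,2*2+1) = (3,5)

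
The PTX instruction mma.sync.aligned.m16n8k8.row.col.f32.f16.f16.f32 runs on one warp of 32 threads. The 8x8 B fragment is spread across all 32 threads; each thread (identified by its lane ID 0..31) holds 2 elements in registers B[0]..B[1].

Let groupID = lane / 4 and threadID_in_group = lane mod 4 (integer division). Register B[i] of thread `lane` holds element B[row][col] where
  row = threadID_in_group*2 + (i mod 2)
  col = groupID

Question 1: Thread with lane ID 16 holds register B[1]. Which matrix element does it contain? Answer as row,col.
1,4

lane 16->16/4=4, 16 mod 4=0
i=1  r:2·0+1->1  c:4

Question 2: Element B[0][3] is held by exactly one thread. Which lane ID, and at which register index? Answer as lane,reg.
12,0

c: 3->gid=3  r: 0->tid=0,i&1=0
L=3*4+0=12  i=0=0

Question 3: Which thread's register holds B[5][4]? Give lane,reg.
18,1

c: 4->gid=4  r: 5->tid=2,i&1=1
L=4*4+2=18  i=1=1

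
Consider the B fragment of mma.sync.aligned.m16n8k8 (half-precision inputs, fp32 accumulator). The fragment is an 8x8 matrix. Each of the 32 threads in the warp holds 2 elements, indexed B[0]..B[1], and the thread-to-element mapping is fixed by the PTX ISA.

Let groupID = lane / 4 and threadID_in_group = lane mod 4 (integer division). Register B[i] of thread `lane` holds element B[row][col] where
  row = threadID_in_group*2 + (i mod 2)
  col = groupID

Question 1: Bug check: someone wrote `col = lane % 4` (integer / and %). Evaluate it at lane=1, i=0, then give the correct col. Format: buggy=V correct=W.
buggy=1 correct=0

`lane % 4`[1,0]→1
1: G=0,T=1
[0] (1*2+0,0) = (2,0)
col: 1 vs 0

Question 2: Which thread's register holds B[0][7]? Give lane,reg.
28,0

c: 7->gid=7  r: 0->tid=0,i&1=0
L=7*4+0=28  i=0=0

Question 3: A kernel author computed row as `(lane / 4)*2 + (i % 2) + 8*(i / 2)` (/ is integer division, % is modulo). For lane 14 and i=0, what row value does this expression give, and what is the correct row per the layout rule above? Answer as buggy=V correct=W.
buggy=6 correct=4

`(lane / 4)*2 + (i % 2) + 8*(i / 2)`[14,0]→6
lane 14→14/4=3, 14 mod 4=2
i=0  r:2·2+0→4  c:3
row: 6 vs 4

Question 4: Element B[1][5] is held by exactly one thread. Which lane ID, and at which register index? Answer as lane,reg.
20,1

c=5->g=5  r=1->t=0,b0=1
L=5*4+0=20  i=1=1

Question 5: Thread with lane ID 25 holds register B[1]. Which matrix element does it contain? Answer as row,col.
lane 25: g=6 (25/4), t=1 (25%4)
i=1: r=1*2+1=3, c=g=6

3,6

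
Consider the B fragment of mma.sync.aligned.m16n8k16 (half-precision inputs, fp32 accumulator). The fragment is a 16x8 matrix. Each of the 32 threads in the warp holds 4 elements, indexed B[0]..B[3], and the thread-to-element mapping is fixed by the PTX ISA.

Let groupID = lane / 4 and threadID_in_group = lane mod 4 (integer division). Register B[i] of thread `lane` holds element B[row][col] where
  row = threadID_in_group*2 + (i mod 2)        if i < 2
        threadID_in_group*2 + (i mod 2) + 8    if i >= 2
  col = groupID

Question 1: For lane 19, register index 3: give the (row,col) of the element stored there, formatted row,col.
15,4

lane 19=>19/4=4, 19 mod 4=3
i=3  r:2·3+1+8=>15  c:4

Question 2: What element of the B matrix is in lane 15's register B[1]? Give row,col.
7,3

L=15->g=15>>2=3, t=15&3=3
[1]->row 3·2+1+0=7  col g=3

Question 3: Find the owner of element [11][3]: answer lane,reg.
c: 3->gid=3  r: 11->r8=1,tid=1,i&1=1
L=3*4+1=13  i=1*2+1=3

13,3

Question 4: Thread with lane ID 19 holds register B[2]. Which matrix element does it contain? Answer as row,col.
lane 19: G=4 (19/4), T=3 (19%4)
i=2: r=3*2+0+8=14, c=G=4

14,4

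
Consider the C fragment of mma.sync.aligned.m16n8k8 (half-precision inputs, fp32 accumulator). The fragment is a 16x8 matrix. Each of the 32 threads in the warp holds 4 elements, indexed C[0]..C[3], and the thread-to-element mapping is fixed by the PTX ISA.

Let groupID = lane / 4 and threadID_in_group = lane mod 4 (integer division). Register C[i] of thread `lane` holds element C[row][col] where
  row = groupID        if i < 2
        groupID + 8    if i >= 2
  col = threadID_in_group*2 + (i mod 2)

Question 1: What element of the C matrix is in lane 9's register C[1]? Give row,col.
2,3

L=9=>grp=9>>2=2, tig=9&3=1
[1]=>row 2+0=2  col 1·2+1=3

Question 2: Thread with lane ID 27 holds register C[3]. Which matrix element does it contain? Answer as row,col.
lane 27: g=6 (27/4), t=3 (27%4)
i=3: r=6+8=14, c=3*2+1=7

14,7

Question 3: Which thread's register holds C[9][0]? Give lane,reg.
r=9->g=1,rb=1  c=0->t=0,b0=0
L=1*4+0=4  i=1*2+0=2

4,2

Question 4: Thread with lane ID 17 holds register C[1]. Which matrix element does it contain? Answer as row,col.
4,3

lane 17⇒17/4=4, 17 mod 4=1
i=1  r:4+0⇒4  c:2·1+1⇒3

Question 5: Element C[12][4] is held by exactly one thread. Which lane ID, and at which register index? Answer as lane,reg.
18,2

r=12->g=4,rb=1  c=4->t=2,b0=0
L=4*4+2=18  i=1*2+0=2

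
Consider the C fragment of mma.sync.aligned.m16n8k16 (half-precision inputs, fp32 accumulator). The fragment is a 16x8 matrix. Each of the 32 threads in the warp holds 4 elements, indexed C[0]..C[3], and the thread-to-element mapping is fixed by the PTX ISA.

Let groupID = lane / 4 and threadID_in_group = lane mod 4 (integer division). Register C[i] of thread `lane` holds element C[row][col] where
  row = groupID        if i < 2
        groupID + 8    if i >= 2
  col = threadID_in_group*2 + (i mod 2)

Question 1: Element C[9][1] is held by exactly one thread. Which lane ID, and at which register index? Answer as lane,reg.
r=9→G=1,rhi=1  c=1→T=0,p=1
L=1*4+0=4  i=1*2+1=3

4,3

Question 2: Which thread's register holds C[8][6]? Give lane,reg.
r=8⇒gr=0,Rb=1  c=6⇒th=3,odd=0
L=0*4+3=3  i=1*2+0=2

3,2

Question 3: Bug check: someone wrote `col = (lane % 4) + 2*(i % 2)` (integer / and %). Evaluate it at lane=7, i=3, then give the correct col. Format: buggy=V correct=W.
buggy=5 correct=7

`(lane % 4) + 2*(i % 2)`[7,3]->5
7: gid=1,tid=3
[3] (1+8,3*2+1) = (9,7)
col: 5 vs 7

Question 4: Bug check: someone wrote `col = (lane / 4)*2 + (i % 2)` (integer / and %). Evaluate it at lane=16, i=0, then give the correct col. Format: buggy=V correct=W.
`(lane / 4)*2 + (i % 2)`[16,0]→8
lane 16: G=4 (16/4), T=0 (16%4)
i=0: r=4+0=4, c=0*2+0=0
col: 8 vs 0

buggy=8 correct=0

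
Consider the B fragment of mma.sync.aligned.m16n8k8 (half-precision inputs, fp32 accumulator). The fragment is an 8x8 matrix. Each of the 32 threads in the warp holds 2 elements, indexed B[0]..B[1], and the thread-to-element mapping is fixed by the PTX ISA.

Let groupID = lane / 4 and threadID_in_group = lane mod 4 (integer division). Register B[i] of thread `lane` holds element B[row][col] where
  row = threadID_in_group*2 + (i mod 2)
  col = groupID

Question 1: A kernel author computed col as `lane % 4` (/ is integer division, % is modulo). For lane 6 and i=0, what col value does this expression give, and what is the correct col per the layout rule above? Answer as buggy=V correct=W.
buggy=2 correct=1

`lane % 4`[6,0]->2
L=6->gid=6>>2=1, tid=6&3=2
[0]->row 2·2+0=4  col gid=1
col: 2 vs 1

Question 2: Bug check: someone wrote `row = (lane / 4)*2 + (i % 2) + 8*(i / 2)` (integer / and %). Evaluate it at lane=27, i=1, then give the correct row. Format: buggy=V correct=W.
`(lane / 4)*2 + (i % 2) + 8*(i / 2)`[27,1]→13
lane 27: G=6 (27/4), T=3 (27%4)
i=1: r=3*2+1=7, c=G=6
row: 13 vs 7

buggy=13 correct=7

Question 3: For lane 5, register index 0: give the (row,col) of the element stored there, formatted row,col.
2,1

lane 5⇒5/4=1, 5 mod 4=1
i=0  r:2·1+0⇒2  c:1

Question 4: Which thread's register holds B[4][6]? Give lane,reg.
26,0

c=6->g=6  r=4->t=2,b0=0
L=6*4+2=26  i=0=0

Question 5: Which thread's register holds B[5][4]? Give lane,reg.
c: 4->gid=4  r: 5->tid=2,i&1=1
L=4*4+2=18  i=1=1

18,1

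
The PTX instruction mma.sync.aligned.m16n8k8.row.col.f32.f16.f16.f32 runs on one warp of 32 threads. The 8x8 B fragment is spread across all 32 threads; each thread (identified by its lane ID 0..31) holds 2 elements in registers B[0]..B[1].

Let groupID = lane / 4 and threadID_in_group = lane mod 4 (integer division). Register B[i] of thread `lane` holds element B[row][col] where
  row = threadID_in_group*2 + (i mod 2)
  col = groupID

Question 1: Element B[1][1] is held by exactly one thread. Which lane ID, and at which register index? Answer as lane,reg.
c:1=>grp=1  r:1=>tig=0,lo=1
L=1*4+0=4  i=1=1

4,1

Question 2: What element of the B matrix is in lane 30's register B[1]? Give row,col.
30: gid=7,tid=2
[1] (2*2+1,7) = (5,7)

5,7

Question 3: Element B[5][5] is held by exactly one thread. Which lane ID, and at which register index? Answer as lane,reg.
c=5->g=5  r=5->t=2,b0=1
L=5*4+2=22  i=1=1

22,1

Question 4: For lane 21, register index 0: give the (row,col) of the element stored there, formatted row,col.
lane 21=>21/4=5, 21 mod 4=1
i=0  r:2·1+0=>2  c:5

2,5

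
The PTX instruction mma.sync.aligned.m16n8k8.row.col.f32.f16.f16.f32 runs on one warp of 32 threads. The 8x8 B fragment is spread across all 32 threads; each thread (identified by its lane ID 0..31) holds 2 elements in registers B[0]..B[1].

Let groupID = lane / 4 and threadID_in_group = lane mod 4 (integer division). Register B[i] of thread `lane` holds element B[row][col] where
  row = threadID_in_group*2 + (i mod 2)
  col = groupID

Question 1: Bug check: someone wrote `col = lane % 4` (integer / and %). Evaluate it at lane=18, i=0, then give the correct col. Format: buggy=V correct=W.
buggy=2 correct=4

`lane % 4`[18,0]->2
18: gid=4,tid=2
[0] (2*2+0,4) = (4,4)
col: 2 vs 4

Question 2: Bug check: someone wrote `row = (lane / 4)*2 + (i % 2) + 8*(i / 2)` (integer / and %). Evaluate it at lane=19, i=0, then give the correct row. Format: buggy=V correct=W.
buggy=8 correct=6

`(lane / 4)*2 + (i % 2) + 8*(i / 2)`[19,0]→8
lane 19→19/4=4, 19 mod 4=3
i=0  r:2·3+0→6  c:4
row: 8 vs 6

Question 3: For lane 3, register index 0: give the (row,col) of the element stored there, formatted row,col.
6,0

L=3->g=3>>2=0, t=3&3=3
[0]->row 3·2+0=6  col g=0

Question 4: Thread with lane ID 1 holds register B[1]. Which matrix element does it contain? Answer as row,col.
3,0

L=1->g=1>>2=0, t=1&3=1
[1]->row 1·2+1=3  col g=0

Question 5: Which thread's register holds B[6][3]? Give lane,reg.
15,0

c: 3->gid=3  r: 6->tid=3,i&1=0
L=3*4+3=15  i=0=0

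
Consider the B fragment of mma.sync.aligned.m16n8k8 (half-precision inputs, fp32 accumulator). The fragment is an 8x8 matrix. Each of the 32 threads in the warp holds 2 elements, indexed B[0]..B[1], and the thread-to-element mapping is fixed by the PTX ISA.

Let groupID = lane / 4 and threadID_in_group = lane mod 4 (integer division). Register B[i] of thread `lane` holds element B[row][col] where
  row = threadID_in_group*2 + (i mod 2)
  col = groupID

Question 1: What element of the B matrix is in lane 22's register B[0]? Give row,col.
4,5

22: gid=5,tid=2
[0] (2*2+0,5) = (4,5)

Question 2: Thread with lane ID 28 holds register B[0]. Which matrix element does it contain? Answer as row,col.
0,7

L=28→G=28>>2=7, T=28&3=0
[0]→row 0·2+0=0  col G=7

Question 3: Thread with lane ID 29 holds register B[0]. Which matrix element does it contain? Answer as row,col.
29: gid=7,tid=1
[0] (1*2+0,7) = (2,7)

2,7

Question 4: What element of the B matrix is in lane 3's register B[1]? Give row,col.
7,0

lane 3->3/4=0, 3 mod 4=3
i=1  r:2·3+1->7  c:0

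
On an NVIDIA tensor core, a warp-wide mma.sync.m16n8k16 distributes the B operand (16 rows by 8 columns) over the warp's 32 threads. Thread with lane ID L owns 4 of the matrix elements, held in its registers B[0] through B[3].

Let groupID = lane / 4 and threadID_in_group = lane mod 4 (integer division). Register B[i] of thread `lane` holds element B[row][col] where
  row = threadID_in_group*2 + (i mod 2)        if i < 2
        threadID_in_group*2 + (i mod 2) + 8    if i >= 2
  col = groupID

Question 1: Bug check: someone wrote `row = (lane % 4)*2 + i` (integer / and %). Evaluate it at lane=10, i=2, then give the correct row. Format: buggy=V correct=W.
`(lane % 4)*2 + i`[10,2]→6
10: G=2,T=2
[2] (2*2+0+8,2) = (12,2)
row: 6 vs 12

buggy=6 correct=12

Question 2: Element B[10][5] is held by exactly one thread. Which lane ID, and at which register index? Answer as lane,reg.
21,2

c: 5->gid=5  r: 10->r8=1,tid=1,i&1=0
L=5*4+1=21  i=1*2+0=2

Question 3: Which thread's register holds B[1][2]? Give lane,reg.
c=2⇒gr=2  r=1⇒Rb=0,th=0,odd=1
L=2*4+0=8  i=0*2+1=1

8,1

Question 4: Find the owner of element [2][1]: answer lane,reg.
c=1→G=1  r=2→rhi=0,T=1,p=0
L=1*4+1=5  i=0*2+0=0

5,0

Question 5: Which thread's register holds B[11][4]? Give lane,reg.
c=4→G=4  r=11→rhi=1,T=1,p=1
L=4*4+1=17  i=1*2+1=3

17,3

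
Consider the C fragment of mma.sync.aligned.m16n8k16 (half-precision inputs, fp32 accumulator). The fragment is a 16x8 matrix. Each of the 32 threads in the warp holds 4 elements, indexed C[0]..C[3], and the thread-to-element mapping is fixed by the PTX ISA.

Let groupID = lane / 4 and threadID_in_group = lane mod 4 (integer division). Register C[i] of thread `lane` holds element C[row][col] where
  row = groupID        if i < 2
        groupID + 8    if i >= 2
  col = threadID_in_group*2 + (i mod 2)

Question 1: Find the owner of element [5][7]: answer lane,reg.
23,1

r=5->g=5,rb=0  c=7->t=3,b0=1
L=5*4+3=23  i=0*2+1=1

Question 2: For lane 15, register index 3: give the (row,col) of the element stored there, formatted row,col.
L=15→G=15>>2=3, T=15&3=3
[3]→row 3+8=11  col 3·2+1=7

11,7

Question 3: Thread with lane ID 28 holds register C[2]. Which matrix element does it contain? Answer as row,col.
15,0

28: gid=7,tid=0
[2] (7+8,0*2+0) = (15,0)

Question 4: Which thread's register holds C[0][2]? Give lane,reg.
r: 0->gid=0,r8=0  c: 2->tid=1,i&1=0
L=0*4+1=1  i=0*2+0=0

1,0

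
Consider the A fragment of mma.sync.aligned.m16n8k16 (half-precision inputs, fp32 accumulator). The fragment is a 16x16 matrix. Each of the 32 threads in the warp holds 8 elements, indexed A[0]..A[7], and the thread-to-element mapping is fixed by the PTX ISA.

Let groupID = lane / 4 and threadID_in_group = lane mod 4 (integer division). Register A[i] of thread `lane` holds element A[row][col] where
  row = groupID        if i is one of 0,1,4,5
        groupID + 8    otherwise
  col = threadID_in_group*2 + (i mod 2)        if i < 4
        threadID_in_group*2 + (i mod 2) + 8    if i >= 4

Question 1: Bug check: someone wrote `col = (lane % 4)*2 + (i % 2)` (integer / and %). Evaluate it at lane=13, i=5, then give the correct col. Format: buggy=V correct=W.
`(lane % 4)*2 + (i % 2)`[13,5]⇒3
L=13⇒gr=13>>2=3, th=13&3=1
[5]⇒row 3+0=3  col 1·2+1+8=11
col: 3 vs 11

buggy=3 correct=11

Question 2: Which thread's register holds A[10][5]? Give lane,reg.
r=10⇒gr=2,Rb=1  c=5⇒Cb=0,th=2,odd=1
L=2*4+2=10  i=0*4+1*2+1=3

10,3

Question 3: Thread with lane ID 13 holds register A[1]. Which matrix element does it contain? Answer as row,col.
3,3

lane 13: g=3 (13/4), t=1 (13%4)
i=1: r=3+0=3, c=1*2+1+0=3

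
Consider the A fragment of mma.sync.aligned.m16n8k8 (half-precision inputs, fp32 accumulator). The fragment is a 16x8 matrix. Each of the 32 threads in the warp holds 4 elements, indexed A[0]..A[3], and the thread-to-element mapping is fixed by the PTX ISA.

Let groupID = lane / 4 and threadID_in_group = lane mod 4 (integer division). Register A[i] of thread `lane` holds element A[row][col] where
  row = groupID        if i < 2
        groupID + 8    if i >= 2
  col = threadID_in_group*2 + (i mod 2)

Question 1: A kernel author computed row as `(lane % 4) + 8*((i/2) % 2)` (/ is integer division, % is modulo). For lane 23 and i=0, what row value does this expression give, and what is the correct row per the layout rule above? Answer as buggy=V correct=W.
`(lane % 4) + 8*((i/2) % 2)`[23,0]->3
lane 23: g=5 (23/4), t=3 (23%4)
i=0: r=5+0=5, c=3*2+0=6
row: 3 vs 5

buggy=3 correct=5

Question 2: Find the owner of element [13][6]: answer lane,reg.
23,2

r=13->g=5,rb=1  c=6->t=3,b0=0
L=5*4+3=23  i=1*2+0=2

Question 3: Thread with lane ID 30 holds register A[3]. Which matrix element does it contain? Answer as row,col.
30: gr=7,th=2
[3] (7+8,2*2+1) = (15,5)

15,5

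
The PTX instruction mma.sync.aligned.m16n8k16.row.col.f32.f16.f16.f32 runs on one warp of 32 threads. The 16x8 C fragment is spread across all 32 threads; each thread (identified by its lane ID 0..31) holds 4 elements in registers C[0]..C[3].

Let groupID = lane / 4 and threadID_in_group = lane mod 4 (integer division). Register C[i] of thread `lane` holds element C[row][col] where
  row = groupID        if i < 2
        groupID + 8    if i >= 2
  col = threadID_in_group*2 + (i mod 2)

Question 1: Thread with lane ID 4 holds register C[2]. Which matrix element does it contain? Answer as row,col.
lane 4: G=1 (4/4), T=0 (4%4)
i=2: r=1+8=9, c=0*2+0=0

9,0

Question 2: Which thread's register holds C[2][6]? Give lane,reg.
r=2⇒gr=2,Rb=0  c=6⇒th=3,odd=0
L=2*4+3=11  i=0*2+0=0

11,0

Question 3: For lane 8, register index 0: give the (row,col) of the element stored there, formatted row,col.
lane 8: gr=2 (8/4), th=0 (8%4)
i=0: r=2+0=2, c=0*2+0=0

2,0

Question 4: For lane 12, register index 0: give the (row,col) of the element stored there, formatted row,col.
3,0

lane 12: G=3 (12/4), T=0 (12%4)
i=0: r=3+0=3, c=0*2+0=0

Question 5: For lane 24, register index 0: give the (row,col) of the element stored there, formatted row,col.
lane 24→24/4=6, 24 mod 4=0
i=0  r:6+0→6  c:2·0+0→0

6,0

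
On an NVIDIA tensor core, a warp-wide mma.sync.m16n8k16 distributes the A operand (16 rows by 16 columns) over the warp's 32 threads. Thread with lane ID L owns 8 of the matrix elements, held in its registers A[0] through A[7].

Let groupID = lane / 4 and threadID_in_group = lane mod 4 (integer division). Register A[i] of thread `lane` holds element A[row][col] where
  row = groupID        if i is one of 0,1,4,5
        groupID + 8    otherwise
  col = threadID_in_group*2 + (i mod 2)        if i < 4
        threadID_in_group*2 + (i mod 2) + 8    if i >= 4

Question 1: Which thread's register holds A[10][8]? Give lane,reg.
8,6

r:10=>grp=2,rB=1  c:8=>cB=1,tig=0,lo=0
L=2*4+0=8  i=1*4+1*2+0=6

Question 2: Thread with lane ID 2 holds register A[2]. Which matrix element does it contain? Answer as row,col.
8,4

L=2->g=2>>2=0, t=2&3=2
[2]->row 0+8=8  col 2·2+0+0=4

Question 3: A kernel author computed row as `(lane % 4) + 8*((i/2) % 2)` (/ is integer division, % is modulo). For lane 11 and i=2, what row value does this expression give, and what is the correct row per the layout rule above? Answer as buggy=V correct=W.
buggy=11 correct=10

`(lane % 4) + 8*((i/2) % 2)`[11,2]⇒11
L=11⇒gr=11>>2=2, th=11&3=3
[2]⇒row 2+8=10  col 3·2+0+0=6
row: 11 vs 10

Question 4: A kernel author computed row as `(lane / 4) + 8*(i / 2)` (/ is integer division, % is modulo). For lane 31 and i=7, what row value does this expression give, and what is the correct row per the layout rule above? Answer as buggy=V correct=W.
`(lane / 4) + 8*(i / 2)`[31,7]→31
lane 31: G=7 (31/4), T=3 (31%4)
i=7: r=7+8=15, c=3*2+1+8=15
row: 31 vs 15

buggy=31 correct=15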